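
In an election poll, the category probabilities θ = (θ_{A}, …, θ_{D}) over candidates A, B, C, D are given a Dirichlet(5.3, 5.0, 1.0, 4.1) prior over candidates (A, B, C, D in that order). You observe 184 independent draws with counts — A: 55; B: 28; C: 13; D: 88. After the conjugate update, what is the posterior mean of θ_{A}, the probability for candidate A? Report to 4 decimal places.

The Dirichlet prior is conjugate to the Multinomial likelihood: each posterior αⱼ = prior αⱼ + observed count nⱼ.
Posterior concentration: (60.3, 33.0, 14.0, 92.1), total = 199.4.
E[θ_{A}|data] = α_{A}/Σα = 60.3/199.4 = 0.3024.

0.3024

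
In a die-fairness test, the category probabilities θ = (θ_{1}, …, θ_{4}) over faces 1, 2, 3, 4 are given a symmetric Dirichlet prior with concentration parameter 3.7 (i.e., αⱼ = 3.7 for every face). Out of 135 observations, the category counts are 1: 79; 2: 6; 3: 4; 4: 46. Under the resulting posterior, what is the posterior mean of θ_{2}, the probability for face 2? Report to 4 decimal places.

The Dirichlet prior is conjugate to the Multinomial likelihood: each posterior αⱼ = prior αⱼ + observed count nⱼ.
Posterior concentration: (82.7, 9.7, 7.7, 49.7), total = 149.8.
E[θ_{2}|data] = α_{2}/Σα = 9.7/149.8 = 0.0648.

0.0648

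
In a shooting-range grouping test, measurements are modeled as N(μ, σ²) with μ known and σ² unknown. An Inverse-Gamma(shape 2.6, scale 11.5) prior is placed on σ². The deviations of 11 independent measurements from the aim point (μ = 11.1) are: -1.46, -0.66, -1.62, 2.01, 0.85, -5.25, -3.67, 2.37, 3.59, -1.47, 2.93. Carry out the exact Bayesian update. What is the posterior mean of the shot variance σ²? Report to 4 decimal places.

7.2702

With known mean μ and an Inverse-Gamma(α, β) prior on σ², the Normal likelihood is conjugate: posterior is Inv-Gamma(α + n/2, β + Σ(xᵢ−μ)²/2).
Σ(xᵢ−μ)² = (-1.46)² + (-0.66)² + (-1.62)² + (2.01)² + (0.85)² + (-5.25)² + (-3.67)² + (2.37)² + (3.59)² + (-1.47)² + (2.93)² = 80.2364.
Posterior: Inv-Gamma(2.6 + 11/2, 11.5 + 80.2364/2) = Inv-Gamma(8.10, 51.61820).
E[σ²|data] = β/(α−1) = 51.61820/7.10 = 7.2702.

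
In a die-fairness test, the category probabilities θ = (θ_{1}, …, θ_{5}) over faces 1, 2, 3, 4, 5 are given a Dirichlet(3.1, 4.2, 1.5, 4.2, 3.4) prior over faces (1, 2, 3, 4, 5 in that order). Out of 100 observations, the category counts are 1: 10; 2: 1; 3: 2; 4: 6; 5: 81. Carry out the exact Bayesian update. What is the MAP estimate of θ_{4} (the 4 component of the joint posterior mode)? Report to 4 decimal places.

0.0826

The Dirichlet prior is conjugate to the Multinomial likelihood: each posterior αⱼ = prior αⱼ + observed count nⱼ.
Posterior concentration: (13.1, 5.2, 3.5, 10.2, 84.4), total = 116.4.
Joint mode component: (α_{4}−1)/(Σα−K) = 9.2/111.4 = 0.0826.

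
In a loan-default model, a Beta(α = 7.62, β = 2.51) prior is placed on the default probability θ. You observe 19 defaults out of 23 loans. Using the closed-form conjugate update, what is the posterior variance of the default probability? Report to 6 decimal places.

The Beta prior is conjugate to a Binomial/Bernoulli likelihood; the update adds successes to α and failures to β.
Posterior: Beta(α+k, β+n−k) = Beta(7.62+19, 2.51+4) = Beta(26.62, 6.51).
Var = αβ/((α+β)²(α+β+1)) = 26.62·6.51/(33.13²·34.13) = 0.004626.

0.004626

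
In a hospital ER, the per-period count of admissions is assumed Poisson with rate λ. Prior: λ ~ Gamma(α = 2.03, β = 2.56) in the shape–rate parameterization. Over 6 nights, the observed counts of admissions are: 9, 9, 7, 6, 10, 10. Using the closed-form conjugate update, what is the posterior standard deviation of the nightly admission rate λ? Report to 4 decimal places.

0.8507

With a Gamma(shape α, rate β) prior, the Poisson likelihood is conjugate: the posterior is Gamma(α + ΣXᵢ, β + n).
Sum of counts S = 51 over n = 6 nights.
Posterior: Gamma(α+S, β+n) = Gamma(2.03+51, 2.56+6) = Gamma(53.03, 8.56).
SD = √α/β = √53.03/8.56 = 0.8507.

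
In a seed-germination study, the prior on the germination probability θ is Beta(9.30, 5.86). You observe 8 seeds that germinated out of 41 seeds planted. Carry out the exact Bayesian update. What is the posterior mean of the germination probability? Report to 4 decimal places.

0.3080

The Beta prior is conjugate to a Binomial/Bernoulli likelihood; the update adds successes to α and failures to β.
Posterior: Beta(α+k, β+n−k) = Beta(9.30+8, 5.86+33) = Beta(17.30, 38.86).
Posterior mean = α/(α+β) = 17.30/56.16 = 0.3080.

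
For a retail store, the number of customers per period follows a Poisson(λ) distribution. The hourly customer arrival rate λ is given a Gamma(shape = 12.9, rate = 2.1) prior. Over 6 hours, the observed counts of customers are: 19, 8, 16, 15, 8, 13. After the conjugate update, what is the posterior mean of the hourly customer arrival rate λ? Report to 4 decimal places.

11.3457

With a Gamma(shape α, rate β) prior, the Poisson likelihood is conjugate: the posterior is Gamma(α + ΣXᵢ, β + n).
Sum of counts S = 79 over n = 6 hours.
Posterior: Gamma(α+S, β+n) = Gamma(12.9+79, 2.1+6) = Gamma(91.9, 8.1).
Posterior mean = α/β = 91.9/8.1 = 11.3457.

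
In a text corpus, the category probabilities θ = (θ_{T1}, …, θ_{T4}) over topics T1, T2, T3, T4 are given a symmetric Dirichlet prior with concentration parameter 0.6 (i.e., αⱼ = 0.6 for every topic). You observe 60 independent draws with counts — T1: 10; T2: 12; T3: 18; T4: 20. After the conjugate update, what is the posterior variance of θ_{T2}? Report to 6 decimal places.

The Dirichlet prior is conjugate to the Multinomial likelihood: each posterior αⱼ = prior αⱼ + observed count nⱼ.
Posterior concentration: (10.6, 12.6, 18.6, 20.6), total = 62.4.
Var[θ_j] = α_j(Σα−α_j)/((Σα)²(Σα+1)) = 12.6·49.8/(62.4²·63.4) = 0.002542.

0.002542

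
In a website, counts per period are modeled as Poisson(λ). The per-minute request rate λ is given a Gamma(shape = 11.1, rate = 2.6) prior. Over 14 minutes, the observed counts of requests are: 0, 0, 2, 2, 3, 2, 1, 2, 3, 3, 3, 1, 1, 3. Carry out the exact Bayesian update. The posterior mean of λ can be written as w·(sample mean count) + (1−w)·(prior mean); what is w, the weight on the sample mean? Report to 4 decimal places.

0.8434

With a Gamma(shape α, rate β) prior, the Poisson likelihood is conjugate: the posterior is Gamma(α + ΣXᵢ, β + n).
Posterior mean = (α₀+S)/(β₀+n) = [n/(β₀+n)]·(S/n) + [β₀/(β₀+n)]·(α₀/β₀), so only n and β₀ enter the weight.
Weight on data w = n/(β₀+n) = 14/(2.6+14) = 14/16.6 = 0.8434.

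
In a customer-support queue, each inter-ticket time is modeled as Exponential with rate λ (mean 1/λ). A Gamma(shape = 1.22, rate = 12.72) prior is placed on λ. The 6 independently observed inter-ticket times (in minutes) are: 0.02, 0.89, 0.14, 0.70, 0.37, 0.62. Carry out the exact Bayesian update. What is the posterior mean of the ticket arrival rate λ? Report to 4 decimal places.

With a Gamma(shape α, rate β) prior on the exponential rate λ, the posterior after n observations with total T = Σxᵢ is Gamma(α+n, β+T).
Sum of observations T = 2.74 minutes; n = 6.
Posterior: Gamma(1.22+6, 12.72+2.74) = Gamma(7.22, 15.46).
Posterior mean of λ = α/β = 7.22/15.46 = 0.4670.

0.4670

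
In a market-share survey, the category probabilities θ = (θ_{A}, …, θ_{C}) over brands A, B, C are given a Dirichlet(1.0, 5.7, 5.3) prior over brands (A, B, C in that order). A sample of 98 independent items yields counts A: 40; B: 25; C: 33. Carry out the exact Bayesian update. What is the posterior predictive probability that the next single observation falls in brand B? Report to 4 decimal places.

The Dirichlet prior is conjugate to the Multinomial likelihood: each posterior αⱼ = prior αⱼ + observed count nⱼ.
Posterior concentration: (41.0, 30.7, 38.3), total = 110.0.
P(next = B | data) = α_{B}/Σα = 0.2791.

0.2791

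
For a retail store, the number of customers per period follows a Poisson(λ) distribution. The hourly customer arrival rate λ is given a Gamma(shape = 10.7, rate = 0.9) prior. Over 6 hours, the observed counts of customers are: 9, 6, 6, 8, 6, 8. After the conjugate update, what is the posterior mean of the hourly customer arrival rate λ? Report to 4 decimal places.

7.7826

With a Gamma(shape α, rate β) prior, the Poisson likelihood is conjugate: the posterior is Gamma(α + ΣXᵢ, β + n).
Sum of counts S = 43 over n = 6 hours.
Posterior: Gamma(α+S, β+n) = Gamma(10.7+43, 0.9+6) = Gamma(53.7, 6.9).
Posterior mean = α/β = 53.7/6.9 = 7.7826.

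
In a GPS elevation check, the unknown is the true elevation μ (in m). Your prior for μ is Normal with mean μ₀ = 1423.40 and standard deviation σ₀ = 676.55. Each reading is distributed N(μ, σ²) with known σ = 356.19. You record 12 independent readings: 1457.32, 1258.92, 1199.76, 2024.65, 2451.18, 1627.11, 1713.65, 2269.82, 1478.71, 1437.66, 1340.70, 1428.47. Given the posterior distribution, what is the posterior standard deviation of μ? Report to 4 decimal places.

101.6559

For Normal data with known variance σ², a Normal(μ₀, σ₀²) prior on μ is conjugate. Posterior precision = 1/σ₀² + n/σ²; posterior mean is the precision-weighted average of μ₀ and x̄.
σ₀² = 676.55² = 457719.9025, σ² = 356.19² = 126871.3161; σ² + n·σ₀² = 126871.3161 + 12·457719.9025 = 5619510.1461.
Posterior precision = 1/σ₀² + n/σ² = 1/457719.9025 + 12/126871.3161 = (σ² + n·σ₀²)/(σ₀²σ²) = 5619510.1461/(457719.9025·126871.3161); posterior variance σₙ² = σ₀²σ²/(σ² + n·σ₀²) = 457719.9025·126871.3161/5619510.1461 = 10333.912552.
Posterior SD = √σₙ² = √(457719.9025·126871.3161/5619510.1461) = 101.6559.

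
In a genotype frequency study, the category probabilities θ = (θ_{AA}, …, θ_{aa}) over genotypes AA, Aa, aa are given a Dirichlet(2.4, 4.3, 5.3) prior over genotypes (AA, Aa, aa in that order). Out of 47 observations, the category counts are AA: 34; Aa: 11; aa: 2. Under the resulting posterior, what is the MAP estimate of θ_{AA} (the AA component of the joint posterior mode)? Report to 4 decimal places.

The Dirichlet prior is conjugate to the Multinomial likelihood: each posterior αⱼ = prior αⱼ + observed count nⱼ.
Posterior concentration: (36.4, 15.3, 7.3), total = 59.0.
Joint mode component: (α_{AA}−1)/(Σα−K) = 35.4/56.0 = 0.6321.

0.6321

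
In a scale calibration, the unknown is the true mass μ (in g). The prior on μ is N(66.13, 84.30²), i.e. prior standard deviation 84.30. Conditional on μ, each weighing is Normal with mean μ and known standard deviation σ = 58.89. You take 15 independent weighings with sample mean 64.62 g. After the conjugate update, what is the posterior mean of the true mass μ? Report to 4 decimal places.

For Normal data with known variance σ², a Normal(μ₀, σ₀²) prior on μ is conjugate. Posterior precision = 1/σ₀² + n/σ²; posterior mean is the precision-weighted average of μ₀ and x̄.
n·x̄ = 15·64.62 = 969.3.
σ₀² = 84.30² = 7106.49, σ² = 58.89² = 3468.0321; σ² + n·σ₀² = 3468.0321 + 15·7106.49 = 110065.3821.
Posterior mean = (μ₀/σ₀² + n·x̄/σ²)/(1/σ₀² + n/σ²) = (σ²·μ₀ + σ₀²·n·x̄)/(σ² + n·σ₀²) = (3468.0321·66.13 + 7106.49·969.3)/110065.3821 = 7117661.719773/110065.3821 = 64.6676.

64.6676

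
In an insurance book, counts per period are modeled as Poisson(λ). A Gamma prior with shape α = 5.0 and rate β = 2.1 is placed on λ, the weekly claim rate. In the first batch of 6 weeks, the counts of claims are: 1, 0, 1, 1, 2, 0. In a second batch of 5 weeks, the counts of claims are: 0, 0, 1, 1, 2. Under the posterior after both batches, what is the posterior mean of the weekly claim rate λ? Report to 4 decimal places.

With a Gamma(shape α, rate β) prior, the Poisson likelihood is conjugate: the posterior is Gamma(α + ΣXᵢ, β + n).
Batch 1: sum of counts S = 5 over n = 6 weeks.
After batch 1: Gamma(α+S, β+n) = Gamma(5.0+5, 2.1+6) = Gamma(10.0, 8.1).
Batch 2: sum of counts S = 4 over n = 5 weeks.
After batch 2: Gamma(α+S, β+n) = Gamma(10.0+4, 8.1+5) = Gamma(14.0, 13.1).
Posterior mean = α/β = 14.0/13.1 = 1.0687.

1.0687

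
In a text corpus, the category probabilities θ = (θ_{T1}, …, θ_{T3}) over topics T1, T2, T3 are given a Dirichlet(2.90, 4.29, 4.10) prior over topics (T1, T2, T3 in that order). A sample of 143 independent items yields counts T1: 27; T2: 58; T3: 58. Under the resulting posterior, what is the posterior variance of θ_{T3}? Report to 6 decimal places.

0.001549

The Dirichlet prior is conjugate to the Multinomial likelihood: each posterior αⱼ = prior αⱼ + observed count nⱼ.
Posterior concentration: (29.90, 62.29, 62.10), total = 154.29.
Var[θ_j] = α_j(Σα−α_j)/((Σα)²(Σα+1)) = 62.10·92.19/(154.29²·155.29) = 0.001549.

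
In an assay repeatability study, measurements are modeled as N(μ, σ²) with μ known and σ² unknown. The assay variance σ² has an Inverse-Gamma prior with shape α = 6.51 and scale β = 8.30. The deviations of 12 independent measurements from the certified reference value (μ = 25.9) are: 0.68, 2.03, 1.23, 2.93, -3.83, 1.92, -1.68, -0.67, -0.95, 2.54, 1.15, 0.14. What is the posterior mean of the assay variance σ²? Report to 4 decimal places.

With known mean μ and an Inverse-Gamma(α, β) prior on σ², the Normal likelihood is conjugate: posterior is Inv-Gamma(α + n/2, β + Σ(xᵢ−μ)²/2).
Σ(xᵢ−μ)² = (0.68)² + (2.03)² + (1.23)² + (2.93)² + (-3.83)² + (1.92)² + (-1.68)² + (-0.67)² + (-0.95)² + (2.54)² + (1.15)² + (0.14)² = 45.0039.
Posterior: Inv-Gamma(6.51 + 12/2, 8.30 + 45.0039/2) = Inv-Gamma(12.51, 30.80195).
E[σ²|data] = β/(α−1) = 30.80195/11.51 = 2.6761.

2.6761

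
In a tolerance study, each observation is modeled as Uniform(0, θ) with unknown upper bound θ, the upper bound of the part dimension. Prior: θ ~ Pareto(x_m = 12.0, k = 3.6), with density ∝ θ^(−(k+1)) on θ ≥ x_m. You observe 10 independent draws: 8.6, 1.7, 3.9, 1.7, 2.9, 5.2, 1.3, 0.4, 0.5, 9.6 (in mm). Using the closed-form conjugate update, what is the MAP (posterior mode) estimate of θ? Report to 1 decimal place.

A Pareto(scale x_m, shape k) prior on the upper bound θ of Uniform(0, θ) is conjugate: posterior is Pareto(max(x_m, max xᵢ), k + n).
Sample maximum = 9.6; prior scale x_m = 12.0 → posterior scale = max = 12.0.
Posterior shape = 3.6 + 10 = 13.6.
The Pareto density is decreasing on [x_m, ∞), so the mode is x_m = 12.0.

12.0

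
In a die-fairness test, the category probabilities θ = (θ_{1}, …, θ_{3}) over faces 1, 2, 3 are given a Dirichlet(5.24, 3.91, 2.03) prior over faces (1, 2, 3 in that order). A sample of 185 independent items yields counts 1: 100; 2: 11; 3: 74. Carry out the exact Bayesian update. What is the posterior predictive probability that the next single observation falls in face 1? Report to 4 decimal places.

The Dirichlet prior is conjugate to the Multinomial likelihood: each posterior αⱼ = prior αⱼ + observed count nⱼ.
Posterior concentration: (105.24, 14.91, 76.03), total = 196.18.
P(next = 1 | data) = α_{1}/Σα = 0.5364.

0.5364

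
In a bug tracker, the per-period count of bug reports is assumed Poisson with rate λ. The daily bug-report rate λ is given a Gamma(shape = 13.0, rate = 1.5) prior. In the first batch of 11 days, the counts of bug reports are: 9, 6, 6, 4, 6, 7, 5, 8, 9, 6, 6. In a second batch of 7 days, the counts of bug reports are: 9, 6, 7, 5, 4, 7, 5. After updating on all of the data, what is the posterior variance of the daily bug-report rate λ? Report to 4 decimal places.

0.3366

With a Gamma(shape α, rate β) prior, the Poisson likelihood is conjugate: the posterior is Gamma(α + ΣXᵢ, β + n).
Batch 1: sum of counts S = 72 over n = 11 days.
After batch 1: Gamma(α+S, β+n) = Gamma(13.0+72, 1.5+11) = Gamma(85.0, 12.5).
Batch 2: sum of counts S = 43 over n = 7 days.
After batch 2: Gamma(α+S, β+n) = Gamma(85.0+43, 12.5+7) = Gamma(128.0, 19.5).
Var = α/β² = 128.0/19.5² = 0.3366.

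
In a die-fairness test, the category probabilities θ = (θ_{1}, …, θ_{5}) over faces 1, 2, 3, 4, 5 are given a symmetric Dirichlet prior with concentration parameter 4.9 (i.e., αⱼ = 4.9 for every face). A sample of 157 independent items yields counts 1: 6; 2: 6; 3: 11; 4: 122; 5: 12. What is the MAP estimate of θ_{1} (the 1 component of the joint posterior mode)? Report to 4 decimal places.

The Dirichlet prior is conjugate to the Multinomial likelihood: each posterior αⱼ = prior αⱼ + observed count nⱼ.
Posterior concentration: (10.9, 10.9, 15.9, 126.9, 16.9), total = 181.5.
Joint mode component: (α_{1}−1)/(Σα−K) = 9.9/176.5 = 0.0561.

0.0561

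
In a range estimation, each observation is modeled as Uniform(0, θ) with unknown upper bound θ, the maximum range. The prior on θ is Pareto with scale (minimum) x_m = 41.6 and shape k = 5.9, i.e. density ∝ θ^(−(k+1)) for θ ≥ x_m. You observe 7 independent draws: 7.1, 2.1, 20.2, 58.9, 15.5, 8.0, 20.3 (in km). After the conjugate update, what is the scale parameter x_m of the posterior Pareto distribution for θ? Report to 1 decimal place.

A Pareto(scale x_m, shape k) prior on the upper bound θ of Uniform(0, θ) is conjugate: posterior is Pareto(max(x_m, max xᵢ), k + n).
Sample maximum = 58.9; prior scale x_m = 41.6 → posterior scale = max = 58.9.
Posterior shape = 5.9 + 7 = 12.9.
Posterior scale x_m = 58.9.

58.9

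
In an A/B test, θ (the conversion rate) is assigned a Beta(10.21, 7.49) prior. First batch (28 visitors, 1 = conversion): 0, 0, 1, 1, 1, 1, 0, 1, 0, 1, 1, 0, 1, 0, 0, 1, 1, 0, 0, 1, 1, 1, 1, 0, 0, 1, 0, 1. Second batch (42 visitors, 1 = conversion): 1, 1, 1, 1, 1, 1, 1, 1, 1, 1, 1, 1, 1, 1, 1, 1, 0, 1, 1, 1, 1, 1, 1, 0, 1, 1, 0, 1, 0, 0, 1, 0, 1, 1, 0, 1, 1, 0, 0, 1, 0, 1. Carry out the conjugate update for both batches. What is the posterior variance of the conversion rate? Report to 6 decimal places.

0.002516

The Beta prior is conjugate to a Binomial/Bernoulli likelihood; the update adds successes to α and failures to β.
After batch 1: Beta(10.21+16, 7.49+12) = Beta(26.21, 19.49).
After batch 2: Beta(26.21+32, 19.49+10) = Beta(58.21, 29.49).
Var = αβ/((α+β)²(α+β+1)) = 58.21·29.49/(87.70²·88.70) = 0.002516.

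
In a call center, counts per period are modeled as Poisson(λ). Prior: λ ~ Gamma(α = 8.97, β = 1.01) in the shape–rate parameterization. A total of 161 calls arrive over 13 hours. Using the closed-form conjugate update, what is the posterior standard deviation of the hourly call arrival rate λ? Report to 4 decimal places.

With a Gamma(shape α, rate β) prior, the Poisson likelihood is conjugate: the posterior is Gamma(α + ΣXᵢ, β + n).
Posterior: Gamma(α+S, β+n) = Gamma(8.97+161, 1.01+13) = Gamma(169.97, 14.01).
SD = √α/β = √169.97/14.01 = 0.9306.

0.9306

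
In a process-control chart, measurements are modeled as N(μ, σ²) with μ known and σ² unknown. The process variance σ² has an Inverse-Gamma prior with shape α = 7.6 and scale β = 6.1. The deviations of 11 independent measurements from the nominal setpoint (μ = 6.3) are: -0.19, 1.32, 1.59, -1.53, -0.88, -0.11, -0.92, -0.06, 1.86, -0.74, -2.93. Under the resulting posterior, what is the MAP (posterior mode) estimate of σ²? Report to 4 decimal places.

With known mean μ and an Inverse-Gamma(α, β) prior on σ², the Normal likelihood is conjugate: posterior is Inv-Gamma(α + n/2, β + Σ(xᵢ−μ)²/2).
Σ(xᵢ−μ)² = (-0.19)² + (1.32)² + (1.59)² + (-1.53)² + (-0.88)² + (-0.11)² + (-0.92)² + (-0.06)² + (1.86)² + (-0.74)² + (-2.93)² = 20.8761.
Posterior: Inv-Gamma(7.6 + 11/2, 6.1 + 20.8761/2) = Inv-Gamma(13.10, 16.53805).
Mode = β/(α+1) = 16.53805/14.10 = 1.1729.

1.1729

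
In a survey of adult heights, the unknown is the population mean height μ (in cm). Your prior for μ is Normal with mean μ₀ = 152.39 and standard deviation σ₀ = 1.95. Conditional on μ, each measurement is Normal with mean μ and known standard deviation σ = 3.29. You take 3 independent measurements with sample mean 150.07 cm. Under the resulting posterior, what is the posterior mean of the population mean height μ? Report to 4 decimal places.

151.1996

For Normal data with known variance σ², a Normal(μ₀, σ₀²) prior on μ is conjugate. Posterior precision = 1/σ₀² + n/σ²; posterior mean is the precision-weighted average of μ₀ and x̄.
n·x̄ = 3·150.07 = 450.21.
σ₀² = 1.95² = 3.8025, σ² = 3.29² = 10.8241; σ² + n·σ₀² = 10.8241 + 3·3.8025 = 22.2316.
Posterior mean = (μ₀/σ₀² + n·x̄/σ²)/(1/σ₀² + n/σ²) = (σ²·μ₀ + σ₀²·n·x̄)/(σ² + n·σ₀²) = (10.8241·152.39 + 3.8025·450.21)/22.2316 = 3361.408124/22.2316 = 151.1996.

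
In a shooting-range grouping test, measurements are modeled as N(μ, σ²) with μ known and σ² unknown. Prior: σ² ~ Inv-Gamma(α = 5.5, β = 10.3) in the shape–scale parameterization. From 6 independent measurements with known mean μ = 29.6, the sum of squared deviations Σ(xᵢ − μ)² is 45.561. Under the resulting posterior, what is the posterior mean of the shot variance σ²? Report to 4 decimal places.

With known mean μ and an Inverse-Gamma(α, β) prior on σ², the Normal likelihood is conjugate: posterior is Inv-Gamma(α + n/2, β + Σ(xᵢ−μ)²/2).
Posterior: Inv-Gamma(5.5 + 6/2, 10.3 + 45.561/2) = Inv-Gamma(8.50, 33.0805).
E[σ²|data] = β/(α−1) = 33.0805/7.50 = 4.4107.

4.4107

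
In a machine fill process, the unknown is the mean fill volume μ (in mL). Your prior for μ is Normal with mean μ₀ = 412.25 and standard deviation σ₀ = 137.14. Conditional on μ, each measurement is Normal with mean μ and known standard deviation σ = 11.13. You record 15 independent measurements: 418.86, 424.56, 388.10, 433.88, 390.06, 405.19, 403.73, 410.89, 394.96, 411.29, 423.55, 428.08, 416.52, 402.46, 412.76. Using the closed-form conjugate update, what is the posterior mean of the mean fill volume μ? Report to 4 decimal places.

410.9932

For Normal data with known variance σ², a Normal(μ₀, σ₀²) prior on μ is conjugate. Posterior precision = 1/σ₀² + n/σ²; posterior mean is the precision-weighted average of μ₀ and x̄.
Σxᵢ = 418.86 + 424.56 + 388.10 + 433.88 + 390.06 + 405.19 + 403.73 + 410.89 + 394.96 + 411.29 + 423.55 + 428.08 + 416.52 + 402.46 + 412.76 = 6164.89, so n·x̄ = 6164.89.
σ₀² = 137.14² = 18807.3796, σ² = 11.13² = 123.8769; σ² + n·σ₀² = 123.8769 + 15·18807.3796 = 282234.5709.
Posterior mean = (μ₀/σ₀² + n·x̄/σ²)/(1/σ₀² + n/σ²) = (σ²·μ₀ + σ₀²·n·x̄)/(σ² + n·σ₀²) = (123.8769·412.25 + 18807.3796·6164.89)/282234.5709 = 115996494.674269/282234.5709 = 410.9932.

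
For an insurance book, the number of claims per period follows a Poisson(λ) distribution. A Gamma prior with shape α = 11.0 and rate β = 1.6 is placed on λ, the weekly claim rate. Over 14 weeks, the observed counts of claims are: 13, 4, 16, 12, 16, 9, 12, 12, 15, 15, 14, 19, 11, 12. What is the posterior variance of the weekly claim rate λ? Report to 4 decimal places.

With a Gamma(shape α, rate β) prior, the Poisson likelihood is conjugate: the posterior is Gamma(α + ΣXᵢ, β + n).
Sum of counts S = 180 over n = 14 weeks.
Posterior: Gamma(α+S, β+n) = Gamma(11.0+180, 1.6+14) = Gamma(191.0, 15.6).
Var = α/β² = 191.0/15.6² = 0.7848.

0.7848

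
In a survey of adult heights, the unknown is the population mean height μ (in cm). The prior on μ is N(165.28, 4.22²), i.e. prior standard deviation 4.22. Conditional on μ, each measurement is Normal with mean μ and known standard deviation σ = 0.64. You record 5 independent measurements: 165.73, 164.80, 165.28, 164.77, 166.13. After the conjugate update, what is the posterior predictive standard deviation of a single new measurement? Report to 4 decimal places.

For Normal data with known variance σ², a Normal(μ₀, σ₀²) prior on μ is conjugate. Posterior precision = 1/σ₀² + n/σ²; posterior mean is the precision-weighted average of μ₀ and x̄.
σ₀² = 4.22² = 17.8084, σ² = 0.64² = 0.4096; σ² + n·σ₀² = 0.4096 + 5·17.8084 = 89.4516.
Posterior precision = 1/σ₀² + n/σ² = 1/17.8084 + 5/0.4096 = (σ² + n·σ₀²)/(σ₀²σ²) = 89.4516/(17.8084·0.4096); posterior variance σₙ² = σ₀²σ²/(σ² + n·σ₀²) = 17.8084·0.4096/89.4516 = 0.081545.
Predictive variance for one new observation = σₙ² + σ² = 17.8084·0.4096/89.4516 + 0.4096 = σ²·(σ₀² + 89.4516)/89.4516 = 0.4096·107.26/89.4516 = 0.491145; SD = √(0.4096·107.26/89.4516) = 0.7008.

0.7008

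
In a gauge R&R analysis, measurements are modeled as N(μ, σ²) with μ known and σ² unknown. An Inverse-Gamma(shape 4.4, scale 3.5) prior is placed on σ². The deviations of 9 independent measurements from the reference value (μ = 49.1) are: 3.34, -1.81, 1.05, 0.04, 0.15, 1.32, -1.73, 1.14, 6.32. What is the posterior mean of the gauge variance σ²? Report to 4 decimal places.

With known mean μ and an Inverse-Gamma(α, β) prior on σ², the Normal likelihood is conjugate: posterior is Inv-Gamma(α + n/2, β + Σ(xᵢ−μ)²/2).
Σ(xᵢ−μ)² = (3.34)² + (-1.81)² + (1.05)² + (0.04)² + (0.15)² + (1.32)² + (-1.73)² + (1.14)² + (6.32)² = 61.5356.
Posterior: Inv-Gamma(4.4 + 9/2, 3.5 + 61.5356/2) = Inv-Gamma(8.90, 34.26780).
E[σ²|data] = β/(α−1) = 34.26780/7.90 = 4.3377.

4.3377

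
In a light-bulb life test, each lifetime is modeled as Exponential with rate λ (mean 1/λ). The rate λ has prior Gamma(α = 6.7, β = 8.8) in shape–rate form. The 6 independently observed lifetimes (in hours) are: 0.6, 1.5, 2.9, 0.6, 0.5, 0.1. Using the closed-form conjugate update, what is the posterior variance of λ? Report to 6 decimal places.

0.056444

With a Gamma(shape α, rate β) prior on the exponential rate λ, the posterior after n observations with total T = Σxᵢ is Gamma(α+n, β+T).
Sum of observations T = 6.2 hours; n = 6.
Posterior: Gamma(6.7+6, 8.8+6.2) = Gamma(12.7, 15.0).
Var = α/β² = 0.056444.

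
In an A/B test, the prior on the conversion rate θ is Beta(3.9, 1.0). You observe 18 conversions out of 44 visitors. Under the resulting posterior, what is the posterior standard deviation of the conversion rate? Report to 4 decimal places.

The Beta prior is conjugate to a Binomial/Bernoulli likelihood; the update adds successes to α and failures to β.
Posterior: Beta(α+k, β+n−k) = Beta(3.9+18, 1.0+26) = Beta(21.9, 27.0).
Var = αβ/((α+β)²(α+β+1)) = 21.9·27.0/(48.9²·49.9) = 0.00495552; SD = √0.00495552 = 0.0704.

0.0704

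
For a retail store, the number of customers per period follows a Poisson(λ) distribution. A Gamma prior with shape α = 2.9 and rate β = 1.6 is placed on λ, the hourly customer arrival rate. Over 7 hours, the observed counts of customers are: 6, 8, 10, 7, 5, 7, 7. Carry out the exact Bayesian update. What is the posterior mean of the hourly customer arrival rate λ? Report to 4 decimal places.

With a Gamma(shape α, rate β) prior, the Poisson likelihood is conjugate: the posterior is Gamma(α + ΣXᵢ, β + n).
Sum of counts S = 50 over n = 7 hours.
Posterior: Gamma(α+S, β+n) = Gamma(2.9+50, 1.6+7) = Gamma(52.9, 8.6).
Posterior mean = α/β = 52.9/8.6 = 6.1512.

6.1512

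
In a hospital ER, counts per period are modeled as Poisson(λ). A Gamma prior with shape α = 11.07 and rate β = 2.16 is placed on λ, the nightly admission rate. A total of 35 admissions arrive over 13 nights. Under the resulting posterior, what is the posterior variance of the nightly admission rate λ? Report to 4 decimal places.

With a Gamma(shape α, rate β) prior, the Poisson likelihood is conjugate: the posterior is Gamma(α + ΣXᵢ, β + n).
Posterior: Gamma(α+S, β+n) = Gamma(11.07+35, 2.16+13) = Gamma(46.07, 15.16).
Var = α/β² = 46.07/15.16² = 0.2005.

0.2005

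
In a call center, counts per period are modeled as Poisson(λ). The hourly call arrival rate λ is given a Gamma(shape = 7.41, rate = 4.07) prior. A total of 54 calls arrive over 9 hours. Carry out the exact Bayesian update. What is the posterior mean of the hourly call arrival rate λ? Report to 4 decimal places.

4.6985

With a Gamma(shape α, rate β) prior, the Poisson likelihood is conjugate: the posterior is Gamma(α + ΣXᵢ, β + n).
Posterior: Gamma(α+S, β+n) = Gamma(7.41+54, 4.07+9) = Gamma(61.41, 13.07).
Posterior mean = α/β = 61.41/13.07 = 4.6985.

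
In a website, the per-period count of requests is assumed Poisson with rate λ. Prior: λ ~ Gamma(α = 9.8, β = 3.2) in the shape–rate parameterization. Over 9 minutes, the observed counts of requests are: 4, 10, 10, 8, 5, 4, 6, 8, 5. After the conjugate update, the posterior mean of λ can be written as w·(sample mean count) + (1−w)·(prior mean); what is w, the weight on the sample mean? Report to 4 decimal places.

With a Gamma(shape α, rate β) prior, the Poisson likelihood is conjugate: the posterior is Gamma(α + ΣXᵢ, β + n).
Posterior mean = (α₀+S)/(β₀+n) = [n/(β₀+n)]·(S/n) + [β₀/(β₀+n)]·(α₀/β₀), so only n and β₀ enter the weight.
Weight on data w = n/(β₀+n) = 9/(3.2+9) = 9/12.2 = 0.7377.

0.7377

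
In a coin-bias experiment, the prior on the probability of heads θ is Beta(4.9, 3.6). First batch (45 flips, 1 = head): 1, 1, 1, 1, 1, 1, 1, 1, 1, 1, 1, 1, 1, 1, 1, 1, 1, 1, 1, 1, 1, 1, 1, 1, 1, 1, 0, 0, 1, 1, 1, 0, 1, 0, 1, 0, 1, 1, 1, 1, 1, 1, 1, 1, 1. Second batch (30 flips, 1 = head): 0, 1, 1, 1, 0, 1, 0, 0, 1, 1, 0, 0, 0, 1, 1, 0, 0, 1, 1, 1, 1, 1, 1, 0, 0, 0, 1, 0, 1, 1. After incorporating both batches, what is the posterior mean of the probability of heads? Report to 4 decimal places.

The Beta prior is conjugate to a Binomial/Bernoulli likelihood; the update adds successes to α and failures to β.
After batch 1: Beta(4.9+40, 3.6+5) = Beta(44.9, 8.6).
After batch 2: Beta(44.9+17, 8.6+13) = Beta(61.9, 21.6).
Posterior mean = α/(α+β) = 61.9/83.5 = 0.7413.

0.7413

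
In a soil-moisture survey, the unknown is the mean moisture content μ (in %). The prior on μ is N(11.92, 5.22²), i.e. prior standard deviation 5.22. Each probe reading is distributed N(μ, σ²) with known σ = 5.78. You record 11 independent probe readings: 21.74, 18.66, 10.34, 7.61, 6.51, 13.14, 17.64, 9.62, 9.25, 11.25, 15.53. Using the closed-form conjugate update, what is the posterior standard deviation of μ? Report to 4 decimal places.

For Normal data with known variance σ², a Normal(μ₀, σ₀²) prior on μ is conjugate. Posterior precision = 1/σ₀² + n/σ²; posterior mean is the precision-weighted average of μ₀ and x̄.
σ₀² = 5.22² = 27.2484, σ² = 5.78² = 33.4084; σ² + n·σ₀² = 33.4084 + 11·27.2484 = 333.1408.
Posterior precision = 1/σ₀² + n/σ² = 1/27.2484 + 11/33.4084 = (σ² + n·σ₀²)/(σ₀²σ²) = 333.1408/(27.2484·33.4084); posterior variance σₙ² = σ₀²σ²/(σ² + n·σ₀²) = 27.2484·33.4084/333.1408 = 2.732555.
Posterior SD = √σₙ² = √(27.2484·33.4084/333.1408) = 1.6530.

1.6530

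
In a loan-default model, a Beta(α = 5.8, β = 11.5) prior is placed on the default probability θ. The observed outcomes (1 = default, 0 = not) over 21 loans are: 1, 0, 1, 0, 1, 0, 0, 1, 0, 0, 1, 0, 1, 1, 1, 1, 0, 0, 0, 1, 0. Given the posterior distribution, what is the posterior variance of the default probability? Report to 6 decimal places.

0.006167

The Beta prior is conjugate to a Binomial/Bernoulli likelihood; the update adds successes to α and failures to β.
Posterior: Beta(α+k, β+n−k) = Beta(5.8+10, 11.5+11) = Beta(15.8, 22.5).
Var = αβ/((α+β)²(α+β+1)) = 15.8·22.5/(38.3²·39.3) = 0.006167.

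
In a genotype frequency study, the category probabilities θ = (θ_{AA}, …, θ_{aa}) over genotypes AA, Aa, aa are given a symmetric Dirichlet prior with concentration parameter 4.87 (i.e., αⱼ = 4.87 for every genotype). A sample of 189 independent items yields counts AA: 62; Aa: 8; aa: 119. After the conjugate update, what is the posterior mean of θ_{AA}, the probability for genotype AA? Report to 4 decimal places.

The Dirichlet prior is conjugate to the Multinomial likelihood: each posterior αⱼ = prior αⱼ + observed count nⱼ.
Posterior concentration: (66.87, 12.87, 123.87), total = 203.61.
E[θ_{AA}|data] = α_{AA}/Σα = 66.87/203.61 = 0.3284.

0.3284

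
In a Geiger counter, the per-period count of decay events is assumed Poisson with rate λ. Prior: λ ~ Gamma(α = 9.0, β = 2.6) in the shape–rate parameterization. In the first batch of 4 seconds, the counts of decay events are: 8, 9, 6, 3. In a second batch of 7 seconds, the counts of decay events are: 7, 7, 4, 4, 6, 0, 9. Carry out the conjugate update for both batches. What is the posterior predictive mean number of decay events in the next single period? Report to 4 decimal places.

5.2941

With a Gamma(shape α, rate β) prior, the Poisson likelihood is conjugate: the posterior is Gamma(α + ΣXᵢ, β + n).
Batch 1: sum of counts S = 26 over n = 4 seconds.
After batch 1: Gamma(α+S, β+n) = Gamma(9.0+26, 2.6+4) = Gamma(35.0, 6.6).
Batch 2: sum of counts S = 37 over n = 7 seconds.
After batch 2: Gamma(α+S, β+n) = Gamma(35.0+37, 6.6+7) = Gamma(72.0, 13.6).
The predictive distribution for one future period is NegBinom with mean α/β = 5.2941.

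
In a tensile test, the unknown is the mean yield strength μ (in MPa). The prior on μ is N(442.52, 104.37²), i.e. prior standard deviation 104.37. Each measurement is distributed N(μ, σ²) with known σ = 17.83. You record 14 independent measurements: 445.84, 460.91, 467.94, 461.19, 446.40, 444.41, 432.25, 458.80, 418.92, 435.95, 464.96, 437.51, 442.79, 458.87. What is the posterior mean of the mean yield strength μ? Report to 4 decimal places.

For Normal data with known variance σ², a Normal(μ₀, σ₀²) prior on μ is conjugate. Posterior precision = 1/σ₀² + n/σ²; posterior mean is the precision-weighted average of μ₀ and x̄.
Σxᵢ = 445.84 + 460.91 + 467.94 + 461.19 + 446.40 + 444.41 + 432.25 + 458.80 + 418.92 + 435.95 + 464.96 + 437.51 + 442.79 + 458.87 = 6276.74, so n·x̄ = 6276.74.
σ₀² = 104.37² = 10893.0969, σ² = 17.83² = 317.9089; σ² + n·σ₀² = 317.9089 + 14·10893.0969 = 152821.2655.
Posterior mean = (μ₀/σ₀² + n·x̄/σ²)/(1/σ₀² + n/σ²) = (σ²·μ₀ + σ₀²·n·x̄)/(σ² + n·σ₀²) = (317.9089·442.52 + 10893.0969·6276.74)/152821.2655 = 68513818.082534/152821.2655 = 448.3265.

448.3265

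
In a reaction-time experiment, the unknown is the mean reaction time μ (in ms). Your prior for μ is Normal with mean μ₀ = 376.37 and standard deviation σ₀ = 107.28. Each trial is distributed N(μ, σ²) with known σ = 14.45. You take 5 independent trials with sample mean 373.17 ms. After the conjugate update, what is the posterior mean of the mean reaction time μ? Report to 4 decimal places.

For Normal data with known variance σ², a Normal(μ₀, σ₀²) prior on μ is conjugate. Posterior precision = 1/σ₀² + n/σ²; posterior mean is the precision-weighted average of μ₀ and x̄.
n·x̄ = 5·373.17 = 1865.85.
σ₀² = 107.28² = 11508.9984, σ² = 14.45² = 208.8025; σ² + n·σ₀² = 208.8025 + 5·11508.9984 = 57753.7945.
Posterior mean = (μ₀/σ₀² + n·x̄/σ²)/(1/σ₀² + n/σ²) = (σ²·μ₀ + σ₀²·n·x̄)/(σ² + n·σ₀²) = (208.8025·376.37 + 11508.9984·1865.85)/57753.7945 = 21552651.661565/57753.7945 = 373.1816.

373.1816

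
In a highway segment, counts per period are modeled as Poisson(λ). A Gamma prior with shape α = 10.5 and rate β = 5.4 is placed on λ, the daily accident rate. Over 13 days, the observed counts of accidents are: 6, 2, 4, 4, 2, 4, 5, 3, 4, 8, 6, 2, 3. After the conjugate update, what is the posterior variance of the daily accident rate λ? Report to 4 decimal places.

With a Gamma(shape α, rate β) prior, the Poisson likelihood is conjugate: the posterior is Gamma(α + ΣXᵢ, β + n).
Sum of counts S = 53 over n = 13 days.
Posterior: Gamma(α+S, β+n) = Gamma(10.5+53, 5.4+13) = Gamma(63.5, 18.4).
Var = α/β² = 63.5/18.4² = 0.1876.

0.1876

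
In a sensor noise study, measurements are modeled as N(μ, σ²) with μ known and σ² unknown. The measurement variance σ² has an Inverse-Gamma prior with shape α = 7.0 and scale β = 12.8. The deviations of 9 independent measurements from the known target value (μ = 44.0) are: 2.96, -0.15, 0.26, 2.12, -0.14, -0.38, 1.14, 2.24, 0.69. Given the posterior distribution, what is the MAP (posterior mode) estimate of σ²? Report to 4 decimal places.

1.8361

With known mean μ and an Inverse-Gamma(α, β) prior on σ², the Normal likelihood is conjugate: posterior is Inv-Gamma(α + n/2, β + Σ(xᵢ−μ)²/2).
Σ(xᵢ−μ)² = (2.96)² + (-0.15)² + (0.26)² + (2.12)² + (-0.14)² + (-0.38)² + (1.14)² + (2.24)² + (0.69)² = 20.3034.
Posterior: Inv-Gamma(7.0 + 9/2, 12.8 + 20.3034/2) = Inv-Gamma(11.50, 22.95170).
Mode = β/(α+1) = 22.95170/12.50 = 1.8361.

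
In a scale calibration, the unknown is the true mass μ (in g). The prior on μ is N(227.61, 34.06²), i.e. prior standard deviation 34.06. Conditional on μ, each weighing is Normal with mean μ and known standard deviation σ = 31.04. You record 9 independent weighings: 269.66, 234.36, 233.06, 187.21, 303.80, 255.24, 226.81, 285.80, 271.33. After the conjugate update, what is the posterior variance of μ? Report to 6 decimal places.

98.009143

For Normal data with known variance σ², a Normal(μ₀, σ₀²) prior on μ is conjugate. Posterior precision = 1/σ₀² + n/σ²; posterior mean is the precision-weighted average of μ₀ and x̄.
σ₀² = 34.06² = 1160.0836, σ² = 31.04² = 963.4816; σ² + n·σ₀² = 963.4816 + 9·1160.0836 = 11404.234.
Posterior precision = 1/σ₀² + n/σ² = 1/1160.0836 + 9/963.4816 = (σ² + n·σ₀²)/(σ₀²σ²) = 11404.234/(1160.0836·963.4816); posterior variance σₙ² = σ₀²σ²/(σ² + n·σ₀²) = 1160.0836·963.4816/11404.234 = 98.009143.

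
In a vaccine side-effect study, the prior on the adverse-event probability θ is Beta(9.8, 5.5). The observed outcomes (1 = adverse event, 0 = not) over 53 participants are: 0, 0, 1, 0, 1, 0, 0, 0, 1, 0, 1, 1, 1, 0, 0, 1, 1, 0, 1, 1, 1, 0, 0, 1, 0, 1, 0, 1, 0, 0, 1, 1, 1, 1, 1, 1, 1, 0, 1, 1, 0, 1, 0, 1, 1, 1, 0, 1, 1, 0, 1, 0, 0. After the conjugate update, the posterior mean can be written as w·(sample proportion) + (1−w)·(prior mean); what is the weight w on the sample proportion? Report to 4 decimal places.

0.7760

The Beta prior is conjugate to a Binomial/Bernoulli likelihood; the update adds successes to α and failures to β.
Posterior mean = (α₀+k)/(α₀+β₀+n) = [n/(α₀+β₀+n)]·(k/n) + [(α₀+β₀)/(α₀+β₀+n)]·α₀/(α₀+β₀), so only n and the prior enter the weight.
The weight on the data is w = n/(α₀+β₀+n) = 53/(9.8+5.5+53) = 53/68.3 = 0.7760.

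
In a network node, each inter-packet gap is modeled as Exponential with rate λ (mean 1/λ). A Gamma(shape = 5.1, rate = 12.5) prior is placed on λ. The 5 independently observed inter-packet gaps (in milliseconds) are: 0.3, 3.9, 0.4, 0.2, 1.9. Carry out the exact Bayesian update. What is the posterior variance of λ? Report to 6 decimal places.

With a Gamma(shape α, rate β) prior on the exponential rate λ, the posterior after n observations with total T = Σxᵢ is Gamma(α+n, β+T).
Sum of observations T = 6.7 milliseconds; n = 5.
Posterior: Gamma(5.1+5, 12.5+6.7) = Gamma(10.1, 19.2).
Var = α/β² = 0.027398.

0.027398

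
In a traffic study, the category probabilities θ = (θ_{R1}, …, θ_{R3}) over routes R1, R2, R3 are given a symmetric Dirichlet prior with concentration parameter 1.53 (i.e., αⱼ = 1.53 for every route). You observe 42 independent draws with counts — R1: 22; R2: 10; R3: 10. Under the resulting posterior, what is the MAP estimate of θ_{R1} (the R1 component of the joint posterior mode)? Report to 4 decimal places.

The Dirichlet prior is conjugate to the Multinomial likelihood: each posterior αⱼ = prior αⱼ + observed count nⱼ.
Posterior concentration: (23.53, 11.53, 11.53), total = 46.59.
Joint mode component: (α_{R1}−1)/(Σα−K) = 22.53/43.59 = 0.5169.

0.5169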